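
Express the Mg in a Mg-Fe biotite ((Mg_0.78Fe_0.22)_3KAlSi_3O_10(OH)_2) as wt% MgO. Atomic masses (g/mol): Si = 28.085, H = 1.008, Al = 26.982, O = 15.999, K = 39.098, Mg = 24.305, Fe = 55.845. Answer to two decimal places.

Formula mass = 438.070 g/mol.
2.34 Mg → 2.3400 mol MgO per formula unit; M(MgO) = 40.304, so MgO mass = 94.311 g.
94.311/438.070 × 100 = 21.53 wt%.

21.53 wt%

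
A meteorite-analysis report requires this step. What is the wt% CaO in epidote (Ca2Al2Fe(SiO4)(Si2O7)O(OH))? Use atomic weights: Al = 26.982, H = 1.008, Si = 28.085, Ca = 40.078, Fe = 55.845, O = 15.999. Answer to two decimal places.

23.21 wt%

Molar mass of Ca2Al2Fe(SiO4)(Si2O7)O(OH) = 2×40.078 + 2×26.982 + 1×55.845 + 3×28.085 + 13×15.999 + 1×1.008 = 483.215 g/mol.
Each formula unit contains 2 Ca, equivalent to 2/1 = 2.0000 mol CaO.
M(CaO) = 1×40.078 + 1×15.999 = 56.077 g/mol.
Mass of CaO per formula unit = 2.0000 × 56.077 = 112.154 g.
CaO wt% = 112.154 / 483.215 × 100 = 23.21%.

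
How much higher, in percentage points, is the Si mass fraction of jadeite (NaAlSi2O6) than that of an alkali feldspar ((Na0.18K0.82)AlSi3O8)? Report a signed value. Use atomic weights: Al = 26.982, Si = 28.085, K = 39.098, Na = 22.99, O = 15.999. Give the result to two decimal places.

First mineral: 56.170 g Si in 202.136 g formula = 27.79 wt% Si.
Second mineral: 84.255 g Si in 275.428 g formula = 30.59 wt% Si.
27.79% − 30.59% gives a difference of -2.80 percentage points.

-2.80 percentage points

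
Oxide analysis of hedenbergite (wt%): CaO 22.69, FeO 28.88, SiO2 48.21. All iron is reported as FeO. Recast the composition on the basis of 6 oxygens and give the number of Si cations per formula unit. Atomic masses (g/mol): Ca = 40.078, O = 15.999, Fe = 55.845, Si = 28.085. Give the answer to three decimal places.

1.997 Si apfu

CaO (M=56.077): mol = 0.40462; Ca = 0.40462, O = 0.40462.
FeO (M=71.844): mol = 0.40198; Fe = 0.40198, O = 0.40198.
SiO2 (M=60.083): mol = 0.80239; Si = 0.80239, O = 1.60478.
ΣO = 2.41138; factor = 6/ΣO = 2.48820.
Si apfu = 0.80239 × 2.48820 = 1.997.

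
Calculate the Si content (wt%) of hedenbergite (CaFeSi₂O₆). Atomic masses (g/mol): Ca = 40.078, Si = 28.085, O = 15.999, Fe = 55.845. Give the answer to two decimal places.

22.64 wt%

M(CaFeSi₂O₆) = 248.087 g/mol.
Si contributes 2 × 28.085 = 56.170 g per mole.
56.170/248.087 = 0.2264 → 22.64%.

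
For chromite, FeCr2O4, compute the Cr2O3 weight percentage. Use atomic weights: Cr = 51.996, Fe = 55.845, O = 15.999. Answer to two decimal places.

Molar mass of FeCr2O4 = 1×55.845 + 2×51.996 + 4×15.999 = 223.833 g/mol.
Each formula unit contains 2 Cr, equivalent to 2/2 = 1.0000 mol Cr2O3.
M(Cr2O3) = 2×51.996 + 3×15.999 = 151.989 g/mol.
Mass of Cr2O3 per formula unit = 1.0000 × 151.989 = 151.989 g.
Cr2O3 wt% = 151.989 / 223.833 × 100 = 67.90%.

67.90 wt%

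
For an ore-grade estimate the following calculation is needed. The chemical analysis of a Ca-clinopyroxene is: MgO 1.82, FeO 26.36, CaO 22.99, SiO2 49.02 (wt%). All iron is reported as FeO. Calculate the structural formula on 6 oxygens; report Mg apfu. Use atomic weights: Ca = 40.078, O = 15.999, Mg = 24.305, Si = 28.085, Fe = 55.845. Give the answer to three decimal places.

1.82 wt% MgO ÷ 40.304 g/mol = 0.04516 mol, giving 0.04516 Mg and 0.04516 O.
26.36 wt% FeO ÷ 71.844 g/mol = 0.36691 mol, giving 0.36691 Fe and 0.36691 O.
22.99 wt% CaO ÷ 56.077 g/mol = 0.40997 mol, giving 0.40997 Ca and 0.40997 O.
49.02 wt% SiO2 ÷ 60.083 g/mol = 0.81587 mol, giving 0.81587 Si and 1.63174 O.
Oxygen sums to 2.45378; scaling by 6/2.45378 = 2.44521 puts the formula on 6 O.
Mg: 0.04516 × 2.44521 = 0.110 atoms per formula unit.

0.110 Mg apfu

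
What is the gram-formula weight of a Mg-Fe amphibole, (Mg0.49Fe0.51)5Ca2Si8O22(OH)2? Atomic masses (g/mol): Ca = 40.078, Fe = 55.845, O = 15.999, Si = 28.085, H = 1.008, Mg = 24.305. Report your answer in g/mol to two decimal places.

M = 2.45(24.305) + 2.55(55.845) + 2(40.078) + 8(28.085) + 24(15.999) + 2(1.008)

892.78 g/mol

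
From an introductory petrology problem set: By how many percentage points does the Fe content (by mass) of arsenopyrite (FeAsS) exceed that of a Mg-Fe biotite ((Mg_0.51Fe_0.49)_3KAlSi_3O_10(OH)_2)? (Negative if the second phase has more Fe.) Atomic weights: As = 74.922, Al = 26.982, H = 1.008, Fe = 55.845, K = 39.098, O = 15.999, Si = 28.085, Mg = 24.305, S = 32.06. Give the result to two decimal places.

Fe in FeAsS: molar mass 162.827 g/mol; 1×55.845 = 55.845 g → 34.30 wt%.
Fe in (Mg_0.51Fe_0.49)_3KAlSi_3O_10(OH)_2: molar mass 463.618 g/mol; 1.47×55.845 = 82.092 g → 17.71 wt%.
Difference = 34.30 − 17.71 = 16.59 percentage points.

16.59 percentage points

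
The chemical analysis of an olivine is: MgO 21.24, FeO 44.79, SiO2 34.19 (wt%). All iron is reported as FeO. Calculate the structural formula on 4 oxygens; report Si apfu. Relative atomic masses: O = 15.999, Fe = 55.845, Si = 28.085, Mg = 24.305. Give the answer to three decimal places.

0.995 Si apfu

MgO: 21.24/40.304 = 0.52699 mol → 0.52699 mol Mg, 0.52699 mol O.
FeO: 44.79/71.844 = 0.62343 mol → 0.62343 mol Fe, 0.62343 mol O.
SiO2: 34.19/60.083 = 0.56905 mol → 0.56905 mol Si, 1.13810 mol O.
Total oxygen = 2.28852 mol. Normalization factor = 4/2.28852 = 1.74785.
Si per 4 O = 0.56905 × 1.74785 = 0.995.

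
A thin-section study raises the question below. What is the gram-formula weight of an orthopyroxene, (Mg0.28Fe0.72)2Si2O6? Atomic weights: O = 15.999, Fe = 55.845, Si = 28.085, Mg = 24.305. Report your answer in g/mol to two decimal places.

M = 0.56·24.305 + 1.44·55.845 + 2·28.085 + 6·15.999

246.19 g/mol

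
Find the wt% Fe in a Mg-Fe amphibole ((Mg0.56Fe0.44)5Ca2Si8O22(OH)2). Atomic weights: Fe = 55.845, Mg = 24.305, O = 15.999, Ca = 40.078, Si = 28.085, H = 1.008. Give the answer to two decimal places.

M((Mg0.56Fe0.44)5Ca2Si8O22(OH)2) = 881.741 g/mol.
Fe contributes 2.20 × 55.845 = 122.859 g per mole.
122.859/881.741 = 0.1393 → 13.93%.

13.93 mass %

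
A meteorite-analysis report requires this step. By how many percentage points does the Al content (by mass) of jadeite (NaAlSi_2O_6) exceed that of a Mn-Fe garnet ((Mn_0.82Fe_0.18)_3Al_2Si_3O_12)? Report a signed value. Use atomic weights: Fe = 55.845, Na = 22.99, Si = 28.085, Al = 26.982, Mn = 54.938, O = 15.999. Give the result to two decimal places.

M(NaAlSi_2O_6) = 202.136 g/mol, so wt% Al = 26.982/202.136 × 100 = 13.35%.
M((Mn_0.82Fe_0.18)_3Al_2Si_3O_12) = 495.511 g/mol, so wt% Al = 53.964/495.511 × 100 = 10.89%.
13.35 − 10.89 = 2.46 pp.

2.46 percentage points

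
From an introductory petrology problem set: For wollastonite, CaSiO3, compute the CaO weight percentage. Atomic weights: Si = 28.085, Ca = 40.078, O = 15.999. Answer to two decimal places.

48.28 wt%

M(CaSiO3) = 116.160 g/mol; M(CaO) = 56.077 g/mol.
Moles CaO per formula unit = 1 Ca ÷ 1 = 1.0000.
CaO fraction = (1.0000 × 56.077) / 116.160 = 56.077/116.160 = 0.4828.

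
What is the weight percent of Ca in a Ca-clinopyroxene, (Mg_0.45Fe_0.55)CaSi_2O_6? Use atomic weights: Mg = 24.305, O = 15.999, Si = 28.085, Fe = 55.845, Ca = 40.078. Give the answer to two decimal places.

Molar mass of (Mg_0.45Fe_0.55)CaSi_2O_6: 0.45·24.305 + 0.55·55.845 + 1·40.078 + 2·28.085 + 6·15.999 = 233.894 g/mol.
Mass of Ca per formula unit: 1 × 40.078 = 40.078 g.
Weight fraction Ca = 40.078 / 233.894 = 0.1714.

17.14 wt%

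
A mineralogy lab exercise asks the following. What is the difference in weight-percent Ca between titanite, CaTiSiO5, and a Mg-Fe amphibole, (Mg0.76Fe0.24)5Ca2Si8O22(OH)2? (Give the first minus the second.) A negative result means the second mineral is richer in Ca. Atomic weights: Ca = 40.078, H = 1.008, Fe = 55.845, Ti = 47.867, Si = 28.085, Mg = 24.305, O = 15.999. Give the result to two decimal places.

11.02 percentage points

First mineral: 40.078 g Ca in 196.025 g formula = 20.45 wt% Ca.
Second mineral: 80.156 g Ca in 850.201 g formula = 9.43 wt% Ca.
20.45% − 9.43% gives a difference of 11.02 percentage points.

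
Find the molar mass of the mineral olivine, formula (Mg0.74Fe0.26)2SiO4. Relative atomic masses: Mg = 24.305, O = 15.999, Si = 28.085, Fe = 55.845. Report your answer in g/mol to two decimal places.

157.09 g/mol

M = 1.48(24.305) + 0.52(55.845) + 1(28.085) + 4(15.999)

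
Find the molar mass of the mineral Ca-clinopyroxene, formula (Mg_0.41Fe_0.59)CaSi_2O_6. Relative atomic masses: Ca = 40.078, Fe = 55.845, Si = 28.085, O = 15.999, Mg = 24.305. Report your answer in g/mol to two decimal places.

235.16 g/mol

M = 0.41×24.305 + 0.59×55.845 + 1×40.078 + 2×28.085 + 6×15.999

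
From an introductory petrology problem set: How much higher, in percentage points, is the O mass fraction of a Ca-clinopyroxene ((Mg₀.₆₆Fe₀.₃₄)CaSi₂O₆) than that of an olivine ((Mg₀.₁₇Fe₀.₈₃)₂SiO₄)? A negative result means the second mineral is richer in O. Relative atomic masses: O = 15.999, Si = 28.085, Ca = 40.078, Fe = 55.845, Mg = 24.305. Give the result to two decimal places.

9.09 percentage points

First mineral: 95.994 g O in 227.271 g formula = 42.24 wt% O.
Second mineral: 63.996 g O in 193.047 g formula = 33.15 wt% O.
42.24% − 33.15% gives a difference of 9.09 percentage points.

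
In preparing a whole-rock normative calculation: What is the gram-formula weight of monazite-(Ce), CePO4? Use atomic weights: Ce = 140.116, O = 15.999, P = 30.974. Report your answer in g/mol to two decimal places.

The formula mass is the sum 1*140.116 + 1*30.974 + 4*15.999.

235.09 g/mol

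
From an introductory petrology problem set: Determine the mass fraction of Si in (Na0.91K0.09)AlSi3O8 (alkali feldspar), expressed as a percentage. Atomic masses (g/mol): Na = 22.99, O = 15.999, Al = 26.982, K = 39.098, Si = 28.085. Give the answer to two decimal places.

Formula mass = 0.91*22.99 + 0.09*39.098 + 1*26.982 + 3*28.085 + 8*15.999 = 263.669 g/mol, of which 84.255 g is Si.
So Si makes up 84.255/263.669 = 0.3195 of the mass, i.e. 31.95%.

31.95 wt%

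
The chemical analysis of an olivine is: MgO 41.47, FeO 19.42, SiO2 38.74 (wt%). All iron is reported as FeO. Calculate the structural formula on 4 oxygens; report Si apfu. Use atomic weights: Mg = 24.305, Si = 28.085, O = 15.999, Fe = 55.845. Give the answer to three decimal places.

41.47 wt% MgO ÷ 40.304 g/mol = 1.02893 mol, giving 1.02893 Mg and 1.02893 O.
19.42 wt% FeO ÷ 71.844 g/mol = 0.27031 mol, giving 0.27031 Fe and 0.27031 O.
38.74 wt% SiO2 ÷ 60.083 g/mol = 0.64477 mol, giving 0.64477 Si and 1.28954 O.
Oxygen sums to 2.58878; scaling by 4/2.58878 = 1.54513 puts the formula on 4 O.
Si: 0.64477 × 1.54513 = 0.996 atoms per formula unit.

0.996 Si apfu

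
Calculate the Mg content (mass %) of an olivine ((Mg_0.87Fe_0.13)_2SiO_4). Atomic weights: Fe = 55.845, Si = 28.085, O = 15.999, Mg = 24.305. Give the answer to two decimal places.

28.40 mass %

M((Mg_0.87Fe_0.13)_2SiO_4) = 148.891 g/mol.
Mg contributes 1.74 × 24.305 = 42.291 g per mole.
42.291/148.891 = 0.2840 → 28.40%.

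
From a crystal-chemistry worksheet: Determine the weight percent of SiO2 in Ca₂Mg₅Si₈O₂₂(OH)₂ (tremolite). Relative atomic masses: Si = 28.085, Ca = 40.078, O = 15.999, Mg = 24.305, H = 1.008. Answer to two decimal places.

59.17 wt%

M(Ca₂Mg₅Si₈O₂₂(OH)₂) = 812.353 g/mol; M(SiO2) = 60.083 g/mol.
Moles SiO2 per formula unit = 8 Si ÷ 1 = 8.0000.
SiO2 fraction = (8.0000 × 60.083) / 812.353 = 480.664/812.353 = 0.5917.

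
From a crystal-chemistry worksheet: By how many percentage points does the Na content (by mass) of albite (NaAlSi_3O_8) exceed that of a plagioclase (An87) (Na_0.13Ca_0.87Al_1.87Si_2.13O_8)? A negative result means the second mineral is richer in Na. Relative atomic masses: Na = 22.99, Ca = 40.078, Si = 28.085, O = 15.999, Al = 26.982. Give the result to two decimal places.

7.69 percentage points

First mineral: 22.990 g Na in 262.219 g formula = 8.77 wt% Na.
Second mineral: 2.989 g Na in 276.126 g formula = 1.08 wt% Na.
8.77% − 1.08% gives a difference of 7.69 percentage points.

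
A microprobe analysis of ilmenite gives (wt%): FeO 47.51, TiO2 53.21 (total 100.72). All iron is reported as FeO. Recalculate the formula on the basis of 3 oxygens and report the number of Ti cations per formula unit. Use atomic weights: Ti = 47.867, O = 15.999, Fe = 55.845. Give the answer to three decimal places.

FeO: 47.51/71.844 = 0.66129 mol → 0.66129 mol Fe, 0.66129 mol O.
TiO2: 53.21/79.865 = 0.66625 mol → 0.66625 mol Ti, 1.33250 mol O.
Total oxygen = 1.99379 mol. Normalization factor = 3/1.99379 = 1.50467.
Ti per 3 O = 0.66625 × 1.50467 = 1.002.

1.002 Ti apfu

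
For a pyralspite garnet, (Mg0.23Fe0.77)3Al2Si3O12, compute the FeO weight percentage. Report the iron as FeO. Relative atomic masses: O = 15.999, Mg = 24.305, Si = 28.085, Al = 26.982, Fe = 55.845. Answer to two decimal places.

M((Mg0.23Fe0.77)3Al2Si3O12) = 475.979 g/mol; M(FeO) = 71.844 g/mol.
Moles FeO per formula unit = 2.31 Fe ÷ 1 = 2.3100.
FeO fraction = (2.3100 × 71.844) / 475.979 = 165.960/475.979 = 0.3487.

34.87 wt%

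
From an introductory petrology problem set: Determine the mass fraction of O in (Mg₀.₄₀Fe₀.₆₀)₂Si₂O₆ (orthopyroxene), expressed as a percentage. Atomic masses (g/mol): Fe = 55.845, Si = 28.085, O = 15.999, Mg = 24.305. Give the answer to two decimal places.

40.23 wt%

Formula mass = 0.80×24.305 + 1.20×55.845 + 2×28.085 + 6×15.999 = 238.622 g/mol, of which 95.994 g is O.
So O makes up 95.994/238.622 = 0.4023 of the mass, i.e. 40.23%.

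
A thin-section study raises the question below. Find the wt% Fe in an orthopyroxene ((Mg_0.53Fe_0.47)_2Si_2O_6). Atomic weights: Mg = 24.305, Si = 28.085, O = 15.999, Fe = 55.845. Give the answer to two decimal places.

Molar mass of (Mg_0.53Fe_0.47)_2Si_2O_6: 1.06*24.305 + 0.94*55.845 + 2*28.085 + 6*15.999 = 230.422 g/mol.
Mass of Fe per formula unit: 0.94 × 55.845 = 52.494 g.
Weight fraction Fe = 52.494 / 230.422 = 0.2278.

22.78 weight percent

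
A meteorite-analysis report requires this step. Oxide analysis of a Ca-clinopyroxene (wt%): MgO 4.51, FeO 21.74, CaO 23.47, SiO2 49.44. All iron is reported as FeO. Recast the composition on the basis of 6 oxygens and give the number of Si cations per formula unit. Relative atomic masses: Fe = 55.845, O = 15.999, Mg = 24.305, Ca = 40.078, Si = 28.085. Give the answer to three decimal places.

MgO: 4.51/40.304 = 0.11190 mol → 0.11190 mol Mg, 0.11190 mol O.
FeO: 21.74/71.844 = 0.30260 mol → 0.30260 mol Fe, 0.30260 mol O.
CaO: 23.47/56.077 = 0.41853 mol → 0.41853 mol Ca, 0.41853 mol O.
SiO2: 49.44/60.083 = 0.82286 mol → 0.82286 mol Si, 1.64572 mol O.
Total oxygen = 2.47875 mol. Normalization factor = 6/2.47875 = 2.42057.
Si per 6 O = 0.82286 × 2.42057 = 1.992.

1.992 Si apfu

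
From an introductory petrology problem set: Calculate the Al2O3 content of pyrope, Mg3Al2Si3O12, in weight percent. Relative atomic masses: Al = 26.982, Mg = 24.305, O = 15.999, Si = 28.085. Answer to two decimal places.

M(Mg3Al2Si3O12) = 403.122 g/mol; M(Al2O3) = 101.961 g/mol.
Moles Al2O3 per formula unit = 2 Al ÷ 2 = 1.0000.
Al2O3 fraction = (1.0000 × 101.961) / 403.122 = 101.961/403.122 = 0.2529.

25.29 wt%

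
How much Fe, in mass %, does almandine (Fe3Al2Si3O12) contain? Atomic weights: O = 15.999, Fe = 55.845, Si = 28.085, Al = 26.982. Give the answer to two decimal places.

Molar mass of Fe3Al2Si3O12: 3*55.845 + 2*26.982 + 3*28.085 + 12*15.999 = 497.742 g/mol.
Mass of Fe per formula unit: 3 × 55.845 = 167.535 g.
Weight fraction Fe = 167.535 / 497.742 = 0.3366.

33.66 mass %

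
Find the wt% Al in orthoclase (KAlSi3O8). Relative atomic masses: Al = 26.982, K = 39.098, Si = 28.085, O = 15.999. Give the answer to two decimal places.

M(KAlSi3O8) = 278.327 g/mol.
Al contributes 1 × 26.982 = 26.982 g per mole.
26.982/278.327 = 0.0969 → 9.69%.

9.69 mass %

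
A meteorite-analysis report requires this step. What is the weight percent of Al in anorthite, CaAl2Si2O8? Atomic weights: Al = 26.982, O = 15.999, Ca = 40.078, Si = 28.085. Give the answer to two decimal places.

M(CaAl2Si2O8) = 278.204 g/mol.
Al contributes 2 × 26.982 = 53.964 g per mole.
53.964/278.204 = 0.1940 → 19.40%.

19.40 mass %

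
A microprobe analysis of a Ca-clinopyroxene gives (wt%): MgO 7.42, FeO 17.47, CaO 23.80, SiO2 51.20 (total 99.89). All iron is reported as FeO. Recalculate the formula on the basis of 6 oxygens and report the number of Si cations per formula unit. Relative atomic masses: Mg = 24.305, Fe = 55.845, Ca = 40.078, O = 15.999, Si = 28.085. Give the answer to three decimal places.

7.42 wt% MgO ÷ 40.304 g/mol = 0.18410 mol, giving 0.18410 Mg and 0.18410 O.
17.47 wt% FeO ÷ 71.844 g/mol = 0.24317 mol, giving 0.24317 Fe and 0.24317 O.
23.80 wt% CaO ÷ 56.077 g/mol = 0.42442 mol, giving 0.42442 Ca and 0.42442 O.
51.20 wt% SiO2 ÷ 60.083 g/mol = 0.85215 mol, giving 0.85215 Si and 1.70430 O.
Oxygen sums to 2.55599; scaling by 6/2.55599 = 2.34743 puts the formula on 6 O.
Si: 0.85215 × 2.34743 = 2.000 atoms per formula unit.

2.000 Si apfu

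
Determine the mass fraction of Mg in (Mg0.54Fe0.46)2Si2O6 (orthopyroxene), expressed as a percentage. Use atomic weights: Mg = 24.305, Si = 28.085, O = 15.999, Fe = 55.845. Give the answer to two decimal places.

Molar mass of (Mg0.54Fe0.46)2Si2O6: 1.08*24.305 + 0.92*55.845 + 2*28.085 + 6*15.999 = 229.791 g/mol.
Mass of Mg per formula unit: 1.08 × 24.305 = 26.249 g.
Weight fraction Mg = 26.249 / 229.791 = 0.1142.

11.42 weight percent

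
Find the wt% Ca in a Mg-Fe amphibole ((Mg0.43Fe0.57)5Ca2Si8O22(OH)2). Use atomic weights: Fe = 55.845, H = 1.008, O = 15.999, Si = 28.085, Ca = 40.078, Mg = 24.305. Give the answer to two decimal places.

Formula mass = 2.15×24.305 + 2.85×55.845 + 2×40.078 + 8×28.085 + 24×15.999 + 2×1.008 = 902.242 g/mol, of which 80.156 g is Ca.
So Ca makes up 80.156/902.242 = 0.0888 of the mass, i.e. 8.88%.

8.88 weight percent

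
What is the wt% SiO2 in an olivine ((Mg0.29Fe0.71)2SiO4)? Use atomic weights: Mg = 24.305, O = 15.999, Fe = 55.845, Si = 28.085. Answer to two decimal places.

32.39 wt%

M((Mg0.29Fe0.71)2SiO4) = 185.478 g/mol; M(SiO2) = 60.083 g/mol.
Moles SiO2 per formula unit = 1 Si ÷ 1 = 1.0000.
SiO2 fraction = (1.0000 × 60.083) / 185.478 = 60.083/185.478 = 0.3239.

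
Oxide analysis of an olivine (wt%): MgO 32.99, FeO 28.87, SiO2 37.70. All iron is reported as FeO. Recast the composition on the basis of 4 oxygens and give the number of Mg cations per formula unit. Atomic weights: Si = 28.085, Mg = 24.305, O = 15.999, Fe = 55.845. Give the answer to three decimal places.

1.323 Mg apfu

32.99 wt% MgO ÷ 40.304 g/mol = 0.81853 mol, giving 0.81853 Mg and 0.81853 O.
28.87 wt% FeO ÷ 71.844 g/mol = 0.40184 mol, giving 0.40184 Fe and 0.40184 O.
37.70 wt% SiO2 ÷ 60.083 g/mol = 0.62747 mol, giving 0.62747 Si and 1.25494 O.
Oxygen sums to 2.47531; scaling by 4/2.47531 = 1.61596 puts the formula on 4 O.
Mg: 0.81853 × 1.61596 = 1.323 atoms per formula unit.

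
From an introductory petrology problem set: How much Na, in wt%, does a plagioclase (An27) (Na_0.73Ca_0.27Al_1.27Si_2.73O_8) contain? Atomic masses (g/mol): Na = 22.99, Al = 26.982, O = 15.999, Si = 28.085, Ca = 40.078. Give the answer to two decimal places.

6.30 wt%

Molar mass of Na_0.73Ca_0.27Al_1.27Si_2.73O_8: 0.73·22.99 + 0.27·40.078 + 1.27·26.982 + 2.73·28.085 + 8·15.999 = 266.535 g/mol.
Mass of Na per formula unit: 0.73 × 22.99 = 16.783 g.
Weight fraction Na = 16.783 / 266.535 = 0.0630.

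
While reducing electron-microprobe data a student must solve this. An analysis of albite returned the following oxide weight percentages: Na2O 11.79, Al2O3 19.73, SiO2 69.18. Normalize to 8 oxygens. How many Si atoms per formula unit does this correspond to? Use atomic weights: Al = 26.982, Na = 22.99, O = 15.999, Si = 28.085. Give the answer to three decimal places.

2.997 Si apfu

Na2O: 11.79/61.979 = 0.19023 mol → 0.38046 mol Na, 0.19023 mol O.
Al2O3: 19.73/101.961 = 0.19351 mol → 0.38702 mol Al, 0.58053 mol O.
SiO2: 69.18/60.083 = 1.15141 mol → 1.15141 mol Si, 2.30282 mol O.
Total oxygen = 3.07358 mol. Normalization factor = 8/3.07358 = 2.60283.
Si per 8 O = 1.15141 × 2.60283 = 2.997.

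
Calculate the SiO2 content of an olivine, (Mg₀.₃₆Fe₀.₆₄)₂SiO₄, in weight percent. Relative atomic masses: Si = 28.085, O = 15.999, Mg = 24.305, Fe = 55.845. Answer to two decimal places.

M((Mg₀.₃₆Fe₀.₆₄)₂SiO₄) = 181.062 g/mol; M(SiO2) = 60.083 g/mol.
Moles SiO2 per formula unit = 1 Si ÷ 1 = 1.0000.
SiO2 fraction = (1.0000 × 60.083) / 181.062 = 60.083/181.062 = 0.3318.

33.18 wt%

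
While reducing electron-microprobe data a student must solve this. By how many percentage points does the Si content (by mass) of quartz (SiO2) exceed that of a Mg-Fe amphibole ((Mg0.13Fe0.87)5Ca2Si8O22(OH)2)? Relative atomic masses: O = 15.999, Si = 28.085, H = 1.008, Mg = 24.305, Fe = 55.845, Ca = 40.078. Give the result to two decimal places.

23.08 percentage points

M(SiO2) = 60.083 g/mol, so wt% Si = 28.085/60.083 × 100 = 46.74%.
M((Mg0.13Fe0.87)5Ca2Si8O22(OH)2) = 949.552 g/mol, so wt% Si = 224.680/949.552 × 100 = 23.66%.
46.74 − 23.66 = 23.08 pp.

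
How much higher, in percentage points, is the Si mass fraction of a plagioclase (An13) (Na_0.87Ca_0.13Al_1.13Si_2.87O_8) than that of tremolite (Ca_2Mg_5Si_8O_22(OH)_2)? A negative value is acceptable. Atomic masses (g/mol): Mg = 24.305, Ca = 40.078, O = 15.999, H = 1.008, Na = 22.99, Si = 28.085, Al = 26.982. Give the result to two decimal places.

2.84 percentage points

Si in Na_0.87Ca_0.13Al_1.13Si_2.87O_8: molar mass 264.297 g/mol; 2.87×28.085 = 80.604 g → 30.50 wt%.
Si in Ca_2Mg_5Si_8O_22(OH)_2: molar mass 812.353 g/mol; 8×28.085 = 224.680 g → 27.66 wt%.
Difference = 30.50 − 27.66 = 2.84 percentage points.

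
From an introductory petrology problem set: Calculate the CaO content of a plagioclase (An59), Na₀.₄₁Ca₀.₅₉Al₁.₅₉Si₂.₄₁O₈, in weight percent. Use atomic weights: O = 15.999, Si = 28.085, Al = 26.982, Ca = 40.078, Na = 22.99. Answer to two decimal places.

Molar mass of Na₀.₄₁Ca₀.₅₉Al₁.₅₉Si₂.₄₁O₈ = 0.41*22.99 + 0.59*40.078 + 1.59*26.982 + 2.41*28.085 + 8*15.999 = 271.650 g/mol.
Each formula unit contains 0.59 Ca, equivalent to 0.59/1 = 0.5900 mol CaO.
M(CaO) = 1×40.078 + 1×15.999 = 56.077 g/mol.
Mass of CaO per formula unit = 0.5900 × 56.077 = 33.085 g.
CaO wt% = 33.085 / 271.650 × 100 = 12.18%.

12.18 wt%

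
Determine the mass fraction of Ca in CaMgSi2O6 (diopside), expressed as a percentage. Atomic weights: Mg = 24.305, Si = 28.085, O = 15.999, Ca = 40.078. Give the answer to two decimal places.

Formula mass = 1*40.078 + 1*24.305 + 2*28.085 + 6*15.999 = 216.547 g/mol, of which 40.078 g is Ca.
So Ca makes up 40.078/216.547 = 0.1851 of the mass, i.e. 18.51%.

18.51 mass %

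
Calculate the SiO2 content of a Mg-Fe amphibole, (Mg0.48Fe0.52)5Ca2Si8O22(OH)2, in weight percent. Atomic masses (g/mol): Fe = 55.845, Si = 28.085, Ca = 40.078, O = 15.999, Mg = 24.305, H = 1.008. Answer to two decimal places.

53.74 wt%

Molar mass of (Mg0.48Fe0.52)5Ca2Si8O22(OH)2 = 2.40*24.305 + 2.60*55.845 + 2*40.078 + 8*28.085 + 24*15.999 + 2*1.008 = 894.357 g/mol.
Each formula unit contains 8 Si, equivalent to 8/1 = 8.0000 mol SiO2.
M(SiO2) = 1×28.085 + 2×15.999 = 60.083 g/mol.
Mass of SiO2 per formula unit = 8.0000 × 60.083 = 480.664 g.
SiO2 wt% = 480.664 / 894.357 × 100 = 53.74%.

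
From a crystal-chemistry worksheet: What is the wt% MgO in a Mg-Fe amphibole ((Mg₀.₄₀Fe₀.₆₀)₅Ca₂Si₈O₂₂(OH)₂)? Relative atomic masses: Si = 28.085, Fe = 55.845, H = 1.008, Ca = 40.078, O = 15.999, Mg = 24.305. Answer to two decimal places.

Formula mass = 906.973 g/mol.
2 Mg → 2.0000 mol MgO per formula unit; M(MgO) = 40.304, so MgO mass = 80.608 g.
80.608/906.973 × 100 = 8.89 wt%.

8.89 wt%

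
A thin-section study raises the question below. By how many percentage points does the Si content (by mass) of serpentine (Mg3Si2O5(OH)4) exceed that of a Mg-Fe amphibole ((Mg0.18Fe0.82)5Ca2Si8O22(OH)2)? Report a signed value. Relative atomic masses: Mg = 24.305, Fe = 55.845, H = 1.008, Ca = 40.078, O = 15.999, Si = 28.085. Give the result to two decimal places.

-3.59 percentage points

M(Mg3Si2O5(OH)4) = 277.108 g/mol, so wt% Si = 56.170/277.108 × 100 = 20.27%.
M((Mg0.18Fe0.82)5Ca2Si8O22(OH)2) = 941.667 g/mol, so wt% Si = 224.680/941.667 × 100 = 23.86%.
20.27 − 23.86 = -3.59 pp.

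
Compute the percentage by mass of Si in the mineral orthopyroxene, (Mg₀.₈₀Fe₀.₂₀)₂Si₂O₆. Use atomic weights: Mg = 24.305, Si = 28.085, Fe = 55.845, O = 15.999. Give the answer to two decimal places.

26.32 weight percent

M((Mg₀.₈₀Fe₀.₂₀)₂Si₂O₆) = 213.390 g/mol.
Si contributes 2 × 28.085 = 56.170 g per mole.
56.170/213.390 = 0.2632 → 26.32%.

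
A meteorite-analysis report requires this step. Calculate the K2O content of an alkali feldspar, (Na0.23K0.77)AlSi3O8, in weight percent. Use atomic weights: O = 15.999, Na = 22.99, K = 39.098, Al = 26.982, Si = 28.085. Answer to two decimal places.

Molar mass of (Na0.23K0.77)AlSi3O8 = 0.23×22.99 + 0.77×39.098 + 1×26.982 + 3×28.085 + 8×15.999 = 274.622 g/mol.
Each formula unit contains 0.77 K, equivalent to 0.77/2 = 0.3850 mol K2O.
M(K2O) = 2×39.098 + 1×15.999 = 94.195 g/mol.
Mass of K2O per formula unit = 0.3850 × 94.195 = 36.265 g.
K2O wt% = 36.265 / 274.622 × 100 = 13.21%.

13.21 wt%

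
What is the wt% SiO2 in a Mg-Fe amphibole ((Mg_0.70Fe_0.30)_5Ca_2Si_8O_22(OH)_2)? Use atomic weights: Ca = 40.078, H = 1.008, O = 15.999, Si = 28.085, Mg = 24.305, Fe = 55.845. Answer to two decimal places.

55.91 wt%

Formula mass = 859.663 g/mol.
8 Si → 8.0000 mol SiO2 per formula unit; M(SiO2) = 60.083, so SiO2 mass = 480.664 g.
480.664/859.663 × 100 = 55.91 wt%.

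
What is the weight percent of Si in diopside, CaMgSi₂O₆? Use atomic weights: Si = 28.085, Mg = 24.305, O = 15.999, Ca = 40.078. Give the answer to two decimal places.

25.94 weight percent

M(CaMgSi₂O₆) = 216.547 g/mol.
Si contributes 2 × 28.085 = 56.170 g per mole.
56.170/216.547 = 0.2594 → 25.94%.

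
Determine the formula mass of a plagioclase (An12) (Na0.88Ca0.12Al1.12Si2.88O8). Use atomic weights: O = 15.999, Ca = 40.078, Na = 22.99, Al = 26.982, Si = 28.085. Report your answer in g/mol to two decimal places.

M = 0.88·22.99 + 0.12·40.078 + 1.12·26.982 + 2.88·28.085 + 8·15.999

264.14 g/mol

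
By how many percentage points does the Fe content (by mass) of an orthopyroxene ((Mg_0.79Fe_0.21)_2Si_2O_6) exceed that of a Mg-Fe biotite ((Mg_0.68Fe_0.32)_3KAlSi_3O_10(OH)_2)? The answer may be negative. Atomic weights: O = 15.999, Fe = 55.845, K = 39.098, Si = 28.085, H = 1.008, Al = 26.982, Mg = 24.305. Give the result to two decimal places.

-1.02 percentage points

M((Mg_0.79Fe_0.21)_2Si_2O_6) = 214.021 g/mol, so wt% Fe = 23.455/214.021 × 100 = 10.96%.
M((Mg_0.68Fe_0.32)_3KAlSi_3O_10(OH)_2) = 447.532 g/mol, so wt% Fe = 53.611/447.532 × 100 = 11.98%.
10.96 − 11.98 = -1.02 pp.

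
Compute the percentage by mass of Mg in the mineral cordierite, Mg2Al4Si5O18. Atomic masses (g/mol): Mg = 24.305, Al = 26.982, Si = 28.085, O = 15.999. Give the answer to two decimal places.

8.31 mass %

M(Mg2Al4Si5O18) = 584.945 g/mol.
Mg contributes 2 × 24.305 = 48.610 g per mole.
48.610/584.945 = 0.0831 → 8.31%.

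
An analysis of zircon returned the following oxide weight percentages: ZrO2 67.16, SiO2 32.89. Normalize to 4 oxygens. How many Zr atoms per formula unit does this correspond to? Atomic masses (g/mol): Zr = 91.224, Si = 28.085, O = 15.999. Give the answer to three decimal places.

ZrO2: 67.16/123.222 = 0.54503 mol → 0.54503 mol Zr, 1.09006 mol O.
SiO2: 32.89/60.083 = 0.54741 mol → 0.54741 mol Si, 1.09482 mol O.
Total oxygen = 2.18488 mol. Normalization factor = 4/2.18488 = 1.83076.
Zr per 4 O = 0.54503 × 1.83076 = 0.998.

0.998 Zr apfu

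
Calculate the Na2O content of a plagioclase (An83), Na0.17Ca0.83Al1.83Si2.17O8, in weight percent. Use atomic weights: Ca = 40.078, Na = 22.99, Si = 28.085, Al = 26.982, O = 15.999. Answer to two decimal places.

1.91 wt%

M(Na0.17Ca0.83Al1.83Si2.17O8) = 275.487 g/mol; M(Na2O) = 61.979 g/mol.
Moles Na2O per formula unit = 0.17 Na ÷ 2 = 0.0850.
Na2O fraction = (0.0850 × 61.979) / 275.487 = 5.268/275.487 = 0.0191.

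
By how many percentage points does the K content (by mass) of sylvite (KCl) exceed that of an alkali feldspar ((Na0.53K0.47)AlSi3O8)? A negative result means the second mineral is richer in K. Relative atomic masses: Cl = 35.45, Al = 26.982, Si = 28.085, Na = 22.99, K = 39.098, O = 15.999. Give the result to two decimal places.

First mineral: 39.098 g K in 74.548 g formula = 52.45 wt% K.
Second mineral: 18.376 g K in 269.790 g formula = 6.81 wt% K.
52.45% − 6.81% gives a difference of 45.64 percentage points.

45.64 percentage points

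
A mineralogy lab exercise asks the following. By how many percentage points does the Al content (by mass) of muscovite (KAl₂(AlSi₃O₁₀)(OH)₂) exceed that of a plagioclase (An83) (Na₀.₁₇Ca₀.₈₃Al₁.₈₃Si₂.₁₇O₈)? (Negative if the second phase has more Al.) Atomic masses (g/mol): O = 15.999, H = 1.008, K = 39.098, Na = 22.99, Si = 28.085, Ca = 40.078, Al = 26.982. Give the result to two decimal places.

M(KAl₂(AlSi₃O₁₀)(OH)₂) = 398.303 g/mol, so wt% Al = 80.946/398.303 × 100 = 20.32%.
M(Na₀.₁₇Ca₀.₈₃Al₁.₈₃Si₂.₁₇O₈) = 275.487 g/mol, so wt% Al = 49.377/275.487 × 100 = 17.92%.
20.32 − 17.92 = 2.40 pp.

2.40 percentage points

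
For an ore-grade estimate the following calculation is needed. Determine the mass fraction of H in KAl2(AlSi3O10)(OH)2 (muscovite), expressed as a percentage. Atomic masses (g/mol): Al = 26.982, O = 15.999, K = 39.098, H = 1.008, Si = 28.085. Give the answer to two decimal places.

0.51 weight percent

Molar mass of KAl2(AlSi3O10)(OH)2: 1·39.098 + 3·26.982 + 3·28.085 + 12·15.999 + 2·1.008 = 398.303 g/mol.
Mass of H per formula unit: 2 × 1.008 = 2.016 g.
Weight fraction H = 2.016 / 398.303 = 0.0051.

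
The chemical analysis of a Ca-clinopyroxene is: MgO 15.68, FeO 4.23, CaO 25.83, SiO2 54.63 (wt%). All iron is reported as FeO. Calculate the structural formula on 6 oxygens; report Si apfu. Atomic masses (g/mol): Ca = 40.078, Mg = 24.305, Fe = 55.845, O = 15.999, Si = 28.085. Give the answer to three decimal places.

2.001 Si apfu

15.68 wt% MgO ÷ 40.304 g/mol = 0.38904 mol, giving 0.38904 Mg and 0.38904 O.
4.23 wt% FeO ÷ 71.844 g/mol = 0.05888 mol, giving 0.05888 Fe and 0.05888 O.
25.83 wt% CaO ÷ 56.077 g/mol = 0.46062 mol, giving 0.46062 Ca and 0.46062 O.
54.63 wt% SiO2 ÷ 60.083 g/mol = 0.90924 mol, giving 0.90924 Si and 1.81848 O.
Oxygen sums to 2.72702; scaling by 6/2.72702 = 2.20020 puts the formula on 6 O.
Si: 0.90924 × 2.20020 = 2.001 atoms per formula unit.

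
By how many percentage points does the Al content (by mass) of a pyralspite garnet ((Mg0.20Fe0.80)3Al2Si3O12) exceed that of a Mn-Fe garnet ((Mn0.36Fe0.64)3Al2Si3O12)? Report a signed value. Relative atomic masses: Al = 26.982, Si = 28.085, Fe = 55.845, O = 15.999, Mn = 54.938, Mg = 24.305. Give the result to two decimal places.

0.41 percentage points

M((Mg0.20Fe0.80)3Al2Si3O12) = 478.818 g/mol, so wt% Al = 53.964/478.818 × 100 = 11.27%.
M((Mn0.36Fe0.64)3Al2Si3O12) = 496.762 g/mol, so wt% Al = 53.964/496.762 × 100 = 10.86%.
11.27 − 10.86 = 0.41 pp.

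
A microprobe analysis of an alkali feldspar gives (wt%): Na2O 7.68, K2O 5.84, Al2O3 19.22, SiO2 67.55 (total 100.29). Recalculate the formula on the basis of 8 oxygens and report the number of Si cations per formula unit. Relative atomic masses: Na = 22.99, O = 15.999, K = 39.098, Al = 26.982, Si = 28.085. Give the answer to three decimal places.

7.68 wt% Na2O ÷ 61.979 g/mol = 0.12391 mol, giving 0.24782 Na and 0.12391 O.
5.84 wt% K2O ÷ 94.195 g/mol = 0.06200 mol, giving 0.12400 K and 0.06200 O.
19.22 wt% Al2O3 ÷ 101.961 g/mol = 0.18850 mol, giving 0.37700 Al and 0.56550 O.
67.55 wt% SiO2 ÷ 60.083 g/mol = 1.12428 mol, giving 1.12428 Si and 2.24856 O.
Oxygen sums to 2.99997; scaling by 8/2.99997 = 2.66669 puts the formula on 8 O.
Si: 1.12428 × 2.66669 = 2.998 atoms per formula unit.

2.998 Si apfu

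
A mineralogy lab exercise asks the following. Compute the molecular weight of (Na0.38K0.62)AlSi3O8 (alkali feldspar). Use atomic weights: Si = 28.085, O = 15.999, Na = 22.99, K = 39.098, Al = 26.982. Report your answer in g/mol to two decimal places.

272.21 g/mol

Na: 0.38 × 22.99 = 8.7362
K: 0.62 × 39.098 = 24.2408
Al: 1 × 26.982 = 26.9820
Si: 3 × 28.085 = 84.2550
O: 8 × 15.999 = 127.9920
Summing the contributions gives the formula mass.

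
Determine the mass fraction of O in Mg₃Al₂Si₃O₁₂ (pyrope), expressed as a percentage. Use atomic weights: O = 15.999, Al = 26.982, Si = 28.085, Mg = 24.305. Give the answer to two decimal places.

M(Mg₃Al₂Si₃O₁₂) = 403.122 g/mol.
O contributes 12 × 15.999 = 191.988 g per mole.
191.988/403.122 = 0.4763 → 47.63%.

47.63 weight percent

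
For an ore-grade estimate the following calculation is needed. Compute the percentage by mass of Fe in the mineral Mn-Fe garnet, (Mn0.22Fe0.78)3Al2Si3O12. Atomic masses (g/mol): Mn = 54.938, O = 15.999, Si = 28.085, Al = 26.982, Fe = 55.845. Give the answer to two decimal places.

Formula mass = 0.66×54.938 + 2.34×55.845 + 2×26.982 + 3×28.085 + 12×15.999 = 497.143 g/mol, of which 130.677 g is Fe.
So Fe makes up 130.677/497.143 = 0.2629 of the mass, i.e. 26.29%.

26.29 mass %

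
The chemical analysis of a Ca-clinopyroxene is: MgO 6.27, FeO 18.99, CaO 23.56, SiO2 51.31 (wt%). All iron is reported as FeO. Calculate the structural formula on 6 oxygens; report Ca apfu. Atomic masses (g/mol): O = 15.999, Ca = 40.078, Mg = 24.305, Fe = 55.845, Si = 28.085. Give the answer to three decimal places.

MgO (M=40.304): mol = 0.15557; Mg = 0.15557, O = 0.15557.
FeO (M=71.844): mol = 0.26432; Fe = 0.26432, O = 0.26432.
CaO (M=56.077): mol = 0.42014; Ca = 0.42014, O = 0.42014.
SiO2 (M=60.083): mol = 0.85399; Si = 0.85399, O = 1.70798.
ΣO = 2.54801; factor = 6/ΣO = 2.35478.
Ca apfu = 0.42014 × 2.35478 = 0.989.

0.989 Ca apfu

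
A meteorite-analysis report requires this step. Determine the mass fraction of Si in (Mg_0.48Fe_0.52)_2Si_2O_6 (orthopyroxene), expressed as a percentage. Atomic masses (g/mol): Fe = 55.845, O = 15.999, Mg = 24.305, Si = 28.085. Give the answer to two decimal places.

24.05 weight percent

Formula mass = 0.96×24.305 + 1.04×55.845 + 2×28.085 + 6×15.999 = 233.576 g/mol, of which 56.170 g is Si.
So Si makes up 56.170/233.576 = 0.2405 of the mass, i.e. 24.05%.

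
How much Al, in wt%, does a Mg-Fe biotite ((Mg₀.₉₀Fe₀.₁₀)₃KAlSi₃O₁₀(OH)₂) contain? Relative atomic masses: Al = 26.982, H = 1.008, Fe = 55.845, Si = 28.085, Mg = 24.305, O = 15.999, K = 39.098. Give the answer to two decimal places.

Molar mass of (Mg₀.₉₀Fe₀.₁₀)₃KAlSi₃O₁₀(OH)₂: 2.70×24.305 + 0.30×55.845 + 1×39.098 + 1×26.982 + 3×28.085 + 12×15.999 + 2×1.008 = 426.716 g/mol.
Mass of Al per formula unit: 1 × 26.982 = 26.982 g.
Weight fraction Al = 26.982 / 426.716 = 0.0632.

6.32 wt%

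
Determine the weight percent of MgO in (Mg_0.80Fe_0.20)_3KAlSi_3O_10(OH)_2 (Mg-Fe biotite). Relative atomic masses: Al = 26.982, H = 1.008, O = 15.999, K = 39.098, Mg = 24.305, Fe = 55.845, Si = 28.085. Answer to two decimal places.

22.18 wt%

Molar mass of (Mg_0.80Fe_0.20)_3KAlSi_3O_10(OH)_2 = 2.40·24.305 + 0.60·55.845 + 1·39.098 + 1·26.982 + 3·28.085 + 12·15.999 + 2·1.008 = 436.178 g/mol.
Each formula unit contains 2.40 Mg, equivalent to 2.40/1 = 2.4000 mol MgO.
M(MgO) = 1×24.305 + 1×15.999 = 40.304 g/mol.
Mass of MgO per formula unit = 2.4000 × 40.304 = 96.730 g.
MgO wt% = 96.730 / 436.178 × 100 = 22.18%.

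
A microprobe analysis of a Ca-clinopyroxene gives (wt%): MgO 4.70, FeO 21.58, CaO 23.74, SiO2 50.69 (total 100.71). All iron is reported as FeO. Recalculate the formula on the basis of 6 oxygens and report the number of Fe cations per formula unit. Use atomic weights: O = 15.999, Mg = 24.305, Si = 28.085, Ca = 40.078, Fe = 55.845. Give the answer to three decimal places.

MgO: 4.70/40.304 = 0.11661 mol → 0.11661 mol Mg, 0.11661 mol O.
FeO: 21.58/71.844 = 0.30037 mol → 0.30037 mol Fe, 0.30037 mol O.
CaO: 23.74/56.077 = 0.42335 mol → 0.42335 mol Ca, 0.42335 mol O.
SiO2: 50.69/60.083 = 0.84367 mol → 0.84367 mol Si, 1.68734 mol O.
Total oxygen = 2.52767 mol. Normalization factor = 6/2.52767 = 2.37373.
Fe per 6 O = 0.30037 × 2.37373 = 0.713.

0.713 Fe apfu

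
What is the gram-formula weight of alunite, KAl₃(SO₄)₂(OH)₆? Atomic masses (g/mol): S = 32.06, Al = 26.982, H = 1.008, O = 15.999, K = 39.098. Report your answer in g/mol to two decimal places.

The formula mass is the sum 1×39.098 + 3×26.982 + 2×32.06 + 14×15.999 + 6×1.008.

414.20 g/mol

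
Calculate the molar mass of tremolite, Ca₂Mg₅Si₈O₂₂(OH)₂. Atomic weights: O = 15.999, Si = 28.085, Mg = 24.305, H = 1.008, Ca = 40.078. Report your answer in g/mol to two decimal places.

812.35 g/mol

Ca: 2 × 40.078 = 80.1560
Mg: 5 × 24.305 = 121.5250
Si: 8 × 28.085 = 224.6800
O: 24 × 15.999 = 383.9760
H: 2 × 1.008 = 2.0160
Summing the contributions gives the formula mass.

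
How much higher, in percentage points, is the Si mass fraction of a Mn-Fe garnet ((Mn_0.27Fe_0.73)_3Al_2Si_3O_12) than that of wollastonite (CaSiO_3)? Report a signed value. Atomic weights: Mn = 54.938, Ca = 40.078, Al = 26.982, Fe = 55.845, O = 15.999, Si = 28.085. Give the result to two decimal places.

-7.23 percentage points

First mineral: 84.255 g Si in 497.007 g formula = 16.95 wt% Si.
Second mineral: 28.085 g Si in 116.160 g formula = 24.18 wt% Si.
16.95% − 24.18% gives a difference of -7.23 percentage points.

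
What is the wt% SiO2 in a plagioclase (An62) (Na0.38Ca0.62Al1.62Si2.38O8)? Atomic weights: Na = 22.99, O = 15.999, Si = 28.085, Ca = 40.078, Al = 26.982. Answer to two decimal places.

Molar mass of Na0.38Ca0.62Al1.62Si2.38O8 = 0.38·22.99 + 0.62·40.078 + 1.62·26.982 + 2.38·28.085 + 8·15.999 = 272.130 g/mol.
Each formula unit contains 2.38 Si, equivalent to 2.38/1 = 2.3800 mol SiO2.
M(SiO2) = 1×28.085 + 2×15.999 = 60.083 g/mol.
Mass of SiO2 per formula unit = 2.3800 × 60.083 = 142.998 g.
SiO2 wt% = 142.998 / 272.130 × 100 = 52.55%.

52.55 wt%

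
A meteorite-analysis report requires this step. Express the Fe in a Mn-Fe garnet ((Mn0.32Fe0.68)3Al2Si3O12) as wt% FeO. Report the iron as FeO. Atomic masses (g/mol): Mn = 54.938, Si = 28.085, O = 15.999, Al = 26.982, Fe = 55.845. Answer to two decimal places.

Molar mass of (Mn0.32Fe0.68)3Al2Si3O12 = 0.96*54.938 + 2.04*55.845 + 2*26.982 + 3*28.085 + 12*15.999 = 496.871 g/mol.
Each formula unit contains 2.04 Fe, equivalent to 2.04/1 = 2.0400 mol FeO.
M(FeO) = 1×55.845 + 1×15.999 = 71.844 g/mol.
Mass of FeO per formula unit = 2.0400 × 71.844 = 146.562 g.
FeO wt% = 146.562 / 496.871 × 100 = 29.50%.

29.50 wt%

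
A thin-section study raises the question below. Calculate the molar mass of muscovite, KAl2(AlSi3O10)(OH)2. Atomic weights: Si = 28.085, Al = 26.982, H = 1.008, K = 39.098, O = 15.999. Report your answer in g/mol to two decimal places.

M = 1*39.098 + 3*26.982 + 3*28.085 + 12*15.999 + 2*1.008

398.30 g/mol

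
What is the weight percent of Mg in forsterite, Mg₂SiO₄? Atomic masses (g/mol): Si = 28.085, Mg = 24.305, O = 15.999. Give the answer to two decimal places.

Formula mass = 2*24.305 + 1*28.085 + 4*15.999 = 140.691 g/mol, of which 48.610 g is Mg.
So Mg makes up 48.610/140.691 = 0.3455 of the mass, i.e. 34.55%.

34.55 wt%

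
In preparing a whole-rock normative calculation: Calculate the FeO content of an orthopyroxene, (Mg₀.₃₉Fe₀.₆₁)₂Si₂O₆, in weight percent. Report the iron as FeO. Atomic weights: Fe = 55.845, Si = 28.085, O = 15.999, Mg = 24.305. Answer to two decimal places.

36.63 wt%

M((Mg₀.₃₉Fe₀.₆₁)₂Si₂O₆) = 239.253 g/mol; M(FeO) = 71.844 g/mol.
Moles FeO per formula unit = 1.22 Fe ÷ 1 = 1.2200.
FeO fraction = (1.2200 × 71.844) / 239.253 = 87.650/239.253 = 0.3663.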